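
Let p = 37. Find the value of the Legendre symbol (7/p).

Reciprocity: 7 ≡ 3 and 37 ≡ 1 (mod 4), so (7/37) = +(37/7).
Reduce top mod 7: now compute (2/7).
Pull out 2: since 7 ≡ 7 (mod 8), (2/7) = +1.
Reached (1/7) = 1. Collecting the sign flips along the way, the symbol is +1.

1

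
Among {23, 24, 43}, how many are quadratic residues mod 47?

(23/47) = -1 → non-residue.
(24/47) = +1 → QR.
(43/47) = -1 → non-residue.
Total quadratic residues among the 3: 1.

1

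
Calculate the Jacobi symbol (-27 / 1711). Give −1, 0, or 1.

1

First reduce: -27 ≡ 1684 (mod 1711).
Pull out 2^2: since 1711 ≡ 7 (mod 8), (2/1711) = +1, so (2/1711)^2 = +1.
Reciprocity: 421 ≡ 1 and 1711 ≡ 3 (mod 4), so (421/1711) = +(1711/421).
Reduce top mod 421: now compute (27/421).
Reciprocity: 27 ≡ 3 and 421 ≡ 1 (mod 4), so (27/421) = +(421/27).
Reduce top mod 27: now compute (16/27).
Pull out 2^4: since 27 ≡ 3 (mod 8), (2/27) = -1, so (2/27)^4 = +1.
Reached (1/27) = 1. Collecting the sign flips along the way, the symbol is +1.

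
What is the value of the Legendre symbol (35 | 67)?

1

Euler's criterion: (35/67) ≡ 35^33 (mod 67).
35^2 ≡ 19 (mod 67)
35^4 ≡ 26 (mod 67)
35^8 ≡ 6 (mod 67)
35^16 ≡ 36 (mod 67)
35^32 ≡ 23 (mod 67)
35^33 = 35^(32+1) ≡ 1 (mod 67).
Result is 1, so (35/67) = 1.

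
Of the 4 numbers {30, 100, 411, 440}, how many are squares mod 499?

(30/499) = +1 → QR.
(100/499) = +1 → QR.
(411/499) = -1 → non-residue.
(440/499) = +1 → QR.
Total quadratic residues among the 4: 3.

3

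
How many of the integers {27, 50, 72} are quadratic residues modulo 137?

2

(27/137) = -1 → non-residue.
(50/137) = +1 → QR.
(72/137) = +1 → QR.
Total quadratic residues among the 3: 2.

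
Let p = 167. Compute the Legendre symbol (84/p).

1

Euler's criterion: (84/167) ≡ 84^83 (mod 167).
84^2 ≡ 42 (mod 167)
84^4 ≡ 94 (mod 167)
84^8 ≡ 152 (mod 167)
84^16 ≡ 58 (mod 167)
84^32 ≡ 24 (mod 167)
84^64 ≡ 75 (mod 167)
84^83 = 84^(64+16+2+1) ≡ 1 (mod 167).
Result is 1, so (84/167) = 1.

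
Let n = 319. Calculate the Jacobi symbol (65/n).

Reciprocity: 65 ≡ 1 and 319 ≡ 3 (mod 4), so (65/319) = +(319/65).
Reduce top mod 65: now compute (59/65).
Reciprocity: 59 ≡ 3 and 65 ≡ 1 (mod 4), so (59/65) = +(65/59).
Reduce top mod 59: now compute (6/59).
Pull out 2: since 59 ≡ 3 (mod 8), (2/59) = -1.
Reciprocity: 3 ≡ 3 and 59 ≡ 3 (mod 4), so (3/59) = −(59/3).
Reduce top mod 3: now compute (2/3).
Pull out 2: since 3 ≡ 3 (mod 8), (2/3) = -1.
Reached (1/3) = 1. Collecting the sign flips along the way, the symbol is -1.

-1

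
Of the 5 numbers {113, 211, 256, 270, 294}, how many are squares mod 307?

3

(113/307) = +1 → QR.
(211/307) = -1 → non-residue.
(256/307) = +1 → QR.
(270/307) = -1 → non-residue.
(294/307) = +1 → QR.
Total quadratic residues among the 5: 3.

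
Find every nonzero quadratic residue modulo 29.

1,4,5,6,7,9,13,16,20,22,23,24,25,28

Square k = 1,…,14 (k and 29−k give the same square):
1²=1, 2²=4, 3²=9, 4²=16, 5²=25, 6²≡7, 7²≡20, 8²≡6, 9²≡23, 10²≡13, 11²≡5, 12²≡28, 13²≡24, 14²≡22 (mod 29).
So the quadratic residues mod 29 are {1, 4, 5, 6, 7, 9, 13, 16, 20, 22, 23, 24, 25, 28}.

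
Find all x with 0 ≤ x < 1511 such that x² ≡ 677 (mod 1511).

506, 1005

Since 1511 ≡ 3 (mod 4), a square root of 677 is 677^((1511+1)/4) = 677^378 mod 1511.
Repeated squaring: 677^2≡496, 677^4≡1234, 677^8≡1179, 677^16≡1432, 677^32≡197, 677^64≡1034, 677^128≡879, 677^256≡520 (mod 1511).
677^378 = 677^(256+64+32+16+8+2) ≡ 506 (mod 1511).
Check: 506² = 256036 ≡ 677 (mod 1511). The two roots are 506 and 1005.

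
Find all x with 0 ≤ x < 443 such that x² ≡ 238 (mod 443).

Since 443 ≡ 3 (mod 4), a square root of 238 is 238^((443+1)/4) = 238^111 mod 443.
Repeated squaring: 238^2≡383, 238^4≡56, 238^8≡35, 238^16≡339, 238^32≡184, 238^64≡188 (mod 443).
238^111 = 238^(64+32+8+4+2+1) ≡ 378 (mod 443).
Check: 378² = 142884 ≡ 238 (mod 443). The two roots are 65 and 378.

65, 378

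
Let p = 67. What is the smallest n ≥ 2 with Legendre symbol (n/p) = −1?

2

(2/67) = −1, so 2 is the smallest positive non-residue mod 67.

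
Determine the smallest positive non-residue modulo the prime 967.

(2/967) = +1, so 2 is a residue.
(3/967) = −1, so 3 is the smallest positive non-residue mod 967.

3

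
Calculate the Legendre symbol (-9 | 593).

First reduce: -9 ≡ 584 (mod 593).
Pull out 2^3: since 593 ≡ 1 (mod 8), (2/593) = +1, so (2/593)^3 = +1.
Reciprocity: 73 ≡ 1 and 593 ≡ 1 (mod 4), so (73/593) = +(593/73).
Reduce top mod 73: now compute (9/73).
Reciprocity: 9 ≡ 1 and 73 ≡ 1 (mod 4), so (9/73) = +(73/9).
Reduce top mod 9: now compute (1/9).
Reached (1/9) = 1. Collecting the sign flips along the way, the symbol is +1.

1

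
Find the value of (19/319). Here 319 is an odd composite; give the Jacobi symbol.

1

Reciprocity: 19 ≡ 3 and 319 ≡ 3 (mod 4), so (19/319) = −(319/19).
Reduce top mod 19: now compute (15/19).
Reciprocity: 15 ≡ 3 and 19 ≡ 3 (mod 4), so (15/19) = −(19/15).
Reduce top mod 15: now compute (4/15).
Pull out 2^2: since 15 ≡ 7 (mod 8), (2/15) = +1, so (2/15)^2 = +1.
Reached (1/15) = 1. Collecting the sign flips along the way, the symbol is +1.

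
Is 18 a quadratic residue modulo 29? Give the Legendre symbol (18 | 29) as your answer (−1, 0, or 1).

-1

Pull out 2: since 29 ≡ 5 (mod 8), (2/29) = -1.
Reciprocity: 9 ≡ 1 and 29 ≡ 1 (mod 4), so (9/29) = +(29/9).
Reduce top mod 9: now compute (2/9).
Pull out 2: since 9 ≡ 1 (mod 8), (2/9) = +1.
Reached (1/9) = 1. Collecting the sign flips along the way, the symbol is -1.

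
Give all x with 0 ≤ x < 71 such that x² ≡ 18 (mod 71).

Since 71 ≡ 3 (mod 4), a square root of 18 is 18^((71+1)/4) = 18^18 mod 71.
Repeated squaring: 18^2≡40, 18^4≡38, 18^8≡24, 18^16≡8 (mod 71).
18^18 = 18^(16+2) ≡ 36 (mod 71).
Check: 36² = 1296 ≡ 18 (mod 71). The two roots are 35 and 36.

35, 36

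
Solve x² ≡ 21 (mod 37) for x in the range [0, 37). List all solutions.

37 ≡ 1 (mod 4), so we find a root by search.
Trying successive values, 13² = 169 ≡ 21 (mod 37). The other root is 37 − 13 = 24.

13, 24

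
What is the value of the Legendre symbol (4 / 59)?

Pull out 2^2: since 59 ≡ 3 (mod 8), (2/59) = -1, so (2/59)^2 = +1.
Reached (1/59) = 1. Collecting the sign flips along the way, the symbol is +1.

1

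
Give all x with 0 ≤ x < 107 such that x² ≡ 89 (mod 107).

Since 107 ≡ 3 (mod 4), a square root of 89 is 89^((107+1)/4) = 89^27 mod 107.
Repeated squaring: 89^2≡3, 89^4≡9, 89^8≡81, 89^16≡34 (mod 107).
89^27 = 89^(16+8+2+1) ≡ 14 (mod 107).
Check: 14² = 196 ≡ 89 (mod 107). The two roots are 14 and 93.

14, 93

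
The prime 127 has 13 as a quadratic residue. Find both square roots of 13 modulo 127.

34, 93

Since 127 ≡ 3 (mod 4), a square root of 13 is 13^((127+1)/4) = 13^32 mod 127.
Repeated squaring: 13^2≡42, 13^4≡113, 13^8≡69, 13^16≡62, 13^32≡34 (mod 127).
13^32 = 13^(32) ≡ 34 (mod 127).
Check: 34² = 1156 ≡ 13 (mod 127). The two roots are 34 and 93.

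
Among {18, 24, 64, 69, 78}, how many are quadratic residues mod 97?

3

(18/97) = +1 → QR.
(24/97) = +1 → QR.
(64/97) = +1 → QR.
(69/97) = -1 → non-residue.
(78/97) = -1 → non-residue.
Total quadratic residues among the 5: 3.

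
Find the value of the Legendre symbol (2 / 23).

1

Pull out 2: since 23 ≡ 7 (mod 8), (2/23) = +1.
Reached (1/23) = 1. Collecting the sign flips along the way, the symbol is +1.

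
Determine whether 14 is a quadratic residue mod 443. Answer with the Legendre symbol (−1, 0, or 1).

Euler's criterion: (14/443) ≡ 14^221 (mod 443).
14^2 ≡ 196 (mod 443)
14^4 ≡ 318 (mod 443)
14^8 ≡ 120 (mod 443)
14^16 ≡ 224 (mod 443)
14^32 ≡ 117 (mod 443)
14^64 ≡ 399 (mod 443)
14^128 ≡ 164 (mod 443)
14^221 = 14^(128+64+16+8+4+1) ≡ 1 (mod 443).
Result is 1, so (14/443) = 1.

1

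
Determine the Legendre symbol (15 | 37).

Euler's criterion: (15/37) ≡ 15^18 (mod 37).
15^2 ≡ 3 (mod 37)
15^4 ≡ 9 (mod 37)
15^8 ≡ 7 (mod 37)
15^16 ≡ 12 (mod 37)
15^18 = 15^(16+2) ≡ 36 (mod 37).
Result is 36 ≡ −1, so (15/37) = −1.

-1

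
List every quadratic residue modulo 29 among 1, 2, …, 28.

Square k = 1,…,14 (k and 29−k give the same square):
1²=1, 2²=4, 3²=9, 4²=16, 5²=25, 6²≡7, 7²≡20, 8²≡6, 9²≡23, 10²≡13, 11²≡5, 12²≡28, 13²≡24, 14²≡22 (mod 29).
So the quadratic residues mod 29 are {1, 4, 5, 6, 7, 9, 13, 16, 20, 22, 23, 24, 25, 28}.

1,4,5,6,7,9,13,16,20,22,23,24,25,28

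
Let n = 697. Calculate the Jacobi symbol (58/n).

Pull out 2: since 697 ≡ 1 (mod 8), (2/697) = +1.
Reciprocity: 29 ≡ 1 and 697 ≡ 1 (mod 4), so (29/697) = +(697/29).
Reduce top mod 29: now compute (1/29).
Reached (1/29) = 1. Collecting the sign flips along the way, the symbol is +1.

1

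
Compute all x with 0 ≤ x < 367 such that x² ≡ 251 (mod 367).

Since 367 ≡ 3 (mod 4), a square root of 251 is 251^((367+1)/4) = 251^92 mod 367.
Repeated squaring: 251^2≡244, 251^4≡82, 251^8≡118, 251^16≡345, 251^32≡117, 251^64≡110 (mod 367).
251^92 = 251^(64+16+8+4) ≡ 148 (mod 367).
Check: 148² = 21904 ≡ 251 (mod 367). The two roots are 148 and 219.

148, 219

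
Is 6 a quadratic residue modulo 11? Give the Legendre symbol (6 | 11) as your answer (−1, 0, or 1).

Euler's criterion: (6/11) ≡ 6^5 (mod 11).
6^2 ≡ 3 (mod 11)
6^4 ≡ 9 (mod 11)
6^5 = 6^(4+1) ≡ 10 (mod 11).
Result is 10 ≡ −1, so (6/11) = −1.

-1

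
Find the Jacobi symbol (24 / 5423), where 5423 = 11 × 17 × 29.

Pull out 2^3: since 5423 ≡ 7 (mod 8), (2/5423) = +1, so (2/5423)^3 = +1.
Reciprocity: 3 ≡ 3 and 5423 ≡ 3 (mod 4), so (3/5423) = −(5423/3).
Reduce top mod 3: now compute (2/3).
Pull out 2: since 3 ≡ 3 (mod 8), (2/3) = -1.
Reached (1/3) = 1. Collecting the sign flips along the way, the symbol is +1.

1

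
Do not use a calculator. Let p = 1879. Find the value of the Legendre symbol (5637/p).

First reduce: 5637 ≡ 0 (mod 1879).
Top reduces to 0: gcd > 1, so the symbol is 0.

0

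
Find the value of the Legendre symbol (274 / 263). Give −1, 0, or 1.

First reduce: 274 ≡ 11 (mod 263).
Reciprocity: 11 ≡ 3 and 263 ≡ 3 (mod 4), so (11/263) = −(263/11).
Reduce top mod 11: now compute (10/11).
Pull out 2: since 11 ≡ 3 (mod 8), (2/11) = -1.
Reciprocity: 5 ≡ 1 and 11 ≡ 3 (mod 4), so (5/11) = +(11/5).
Reduce top mod 5: now compute (1/5).
Reached (1/5) = 1. Collecting the sign flips along the way, the symbol is +1.

1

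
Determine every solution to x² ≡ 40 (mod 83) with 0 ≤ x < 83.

17, 66

Since 83 ≡ 3 (mod 4), a square root of 40 is 40^((83+1)/4) = 40^21 mod 83.
Repeated squaring: 40^2≡23, 40^4≡31, 40^8≡48, 40^16≡63 (mod 83).
40^21 = 40^(16+4+1) ≡ 17 (mod 83).
Check: 17² = 289 ≡ 40 (mod 83). The two roots are 17 and 66.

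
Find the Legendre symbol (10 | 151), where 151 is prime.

1

Pull out 2: since 151 ≡ 7 (mod 8), (2/151) = +1.
Reciprocity: 5 ≡ 1 and 151 ≡ 3 (mod 4), so (5/151) = +(151/5).
Reduce top mod 5: now compute (1/5).
Reached (1/5) = 1. Collecting the sign flips along the way, the symbol is +1.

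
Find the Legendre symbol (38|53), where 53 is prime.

1

Pull out 2: since 53 ≡ 5 (mod 8), (2/53) = -1.
Reciprocity: 19 ≡ 3 and 53 ≡ 1 (mod 4), so (19/53) = +(53/19).
Reduce top mod 19: now compute (15/19).
Reciprocity: 15 ≡ 3 and 19 ≡ 3 (mod 4), so (15/19) = −(19/15).
Reduce top mod 15: now compute (4/15).
Pull out 2^2: since 15 ≡ 7 (mod 8), (2/15) = +1, so (2/15)^2 = +1.
Reached (1/15) = 1. Collecting the sign flips along the way, the symbol is +1.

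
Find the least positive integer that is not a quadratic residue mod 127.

(2/127) = +1, so 2 is a residue.
(3/127) = −1, so 3 is the smallest positive non-residue mod 127.

3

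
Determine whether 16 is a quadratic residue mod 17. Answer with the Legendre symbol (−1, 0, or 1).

1

Pull out 2^4: since 17 ≡ 1 (mod 8), (2/17) = +1, so (2/17)^4 = +1.
Reached (1/17) = 1. Collecting the sign flips along the way, the symbol is +1.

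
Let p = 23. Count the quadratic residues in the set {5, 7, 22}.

(5/23) = -1 → non-residue.
(7/23) = -1 → non-residue.
(22/23) = -1 → non-residue.
Total quadratic residues among the 3: 0.

0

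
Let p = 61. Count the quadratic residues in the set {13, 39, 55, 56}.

(13/61) = +1 → QR.
(39/61) = +1 → QR.
(55/61) = -1 → non-residue.
(56/61) = +1 → QR.
Total quadratic residues among the 4: 3.

3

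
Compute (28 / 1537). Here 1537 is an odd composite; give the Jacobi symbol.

1

Pull out 2^2: since 1537 ≡ 1 (mod 8), (2/1537) = +1, so (2/1537)^2 = +1.
Reciprocity: 7 ≡ 3 and 1537 ≡ 1 (mod 4), so (7/1537) = +(1537/7).
Reduce top mod 7: now compute (4/7).
Pull out 2^2: since 7 ≡ 7 (mod 8), (2/7) = +1, so (2/7)^2 = +1.
Reached (1/7) = 1. Collecting the sign flips along the way, the symbol is +1.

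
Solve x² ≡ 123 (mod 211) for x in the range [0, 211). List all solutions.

Since 211 ≡ 3 (mod 4), a square root of 123 is 123^((211+1)/4) = 123^53 mod 211.
Repeated squaring: 123^2≡148, 123^4≡171, 123^8≡123, 123^16≡148, 123^32≡171 (mod 211).
123^53 = 123^(32+16+4+1) ≡ 171 (mod 211).
Check: 171² = 29241 ≡ 123 (mod 211). The two roots are 40 and 171.

40, 171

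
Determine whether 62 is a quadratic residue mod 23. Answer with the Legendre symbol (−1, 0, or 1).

1

First reduce: 62 ≡ 16 (mod 23).
Pull out 2^4: since 23 ≡ 7 (mod 8), (2/23) = +1, so (2/23)^4 = +1.
Reached (1/23) = 1. Collecting the sign flips along the way, the symbol is +1.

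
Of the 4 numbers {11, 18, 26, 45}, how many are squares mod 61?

(11/61) = -1 → non-residue.
(18/61) = -1 → non-residue.
(26/61) = -1 → non-residue.
(45/61) = +1 → QR.
Total quadratic residues among the 4: 1.

1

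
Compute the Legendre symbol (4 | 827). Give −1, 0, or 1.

Pull out 2^2: since 827 ≡ 3 (mod 8), (2/827) = -1, so (2/827)^2 = +1.
Reached (1/827) = 1. Collecting the sign flips along the way, the symbol is +1.

1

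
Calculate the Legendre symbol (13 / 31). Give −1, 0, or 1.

-1

Reciprocity: 13 ≡ 1 and 31 ≡ 3 (mod 4), so (13/31) = +(31/13).
Reduce top mod 13: now compute (5/13).
Reciprocity: 5 ≡ 1 and 13 ≡ 1 (mod 4), so (5/13) = +(13/5).
Reduce top mod 5: now compute (3/5).
Reciprocity: 3 ≡ 3 and 5 ≡ 1 (mod 4), so (3/5) = +(5/3).
Reduce top mod 3: now compute (2/3).
Pull out 2: since 3 ≡ 3 (mod 8), (2/3) = -1.
Reached (1/3) = 1. Collecting the sign flips along the way, the symbol is -1.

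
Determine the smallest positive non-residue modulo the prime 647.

5

(2/647) = +1, so 2 is a residue.
(3/647) = +1, so 3 is a residue.
(4/647) = +1, so 4 is a residue.
(5/647) = −1, so 5 is the smallest positive non-residue mod 647.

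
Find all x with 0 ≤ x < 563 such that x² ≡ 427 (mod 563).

46, 517

Since 563 ≡ 3 (mod 4), a square root of 427 is 427^((563+1)/4) = 427^141 mod 563.
Repeated squaring: 427^2≡480, 427^4≡133, 427^8≡236, 427^16≡522, 427^32≡555, 427^64≡64, 427^128≡155 (mod 563).
427^141 = 427^(128+8+4+1) ≡ 517 (mod 563).
Check: 517² = 267289 ≡ 427 (mod 563). The two roots are 46 and 517.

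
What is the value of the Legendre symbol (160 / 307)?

Euler's criterion: (160/307) ≡ 160^153 (mod 307).
160^2 ≡ 119 (mod 307)
160^4 ≡ 39 (mod 307)
160^8 ≡ 293 (mod 307)
160^16 ≡ 196 (mod 307)
160^32 ≡ 41 (mod 307)
160^64 ≡ 146 (mod 307)
160^128 ≡ 133 (mod 307)
160^153 = 160^(128+16+8+1) ≡ 1 (mod 307).
Result is 1, so (160/307) = 1.

1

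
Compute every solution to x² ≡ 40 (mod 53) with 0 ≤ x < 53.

53 ≡ 1 (mod 4), so we find a root by search.
Trying successive values, 26² = 676 ≡ 40 (mod 53). The other root is 53 − 26 = 27.

26, 27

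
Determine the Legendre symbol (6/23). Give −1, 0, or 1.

1

Euler's criterion: (6/23) ≡ 6^11 (mod 23).
6^2 ≡ 13 (mod 23)
6^4 ≡ 8 (mod 23)
6^8 ≡ 18 (mod 23)
6^11 = 6^(8+2+1) ≡ 1 (mod 23).
Result is 1, so (6/23) = 1.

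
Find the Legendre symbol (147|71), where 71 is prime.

Euler's criterion: (147/71) ≡ 5^35 (mod 71).
5^2 ≡ 25 (mod 71)
5^4 ≡ 57 (mod 71)
5^8 ≡ 54 (mod 71)
5^16 ≡ 5 (mod 71)
5^32 ≡ 25 (mod 71)
5^35 = 5^(32+2+1) ≡ 1 (mod 71).
Result is 1, so (147/71) = 1.

1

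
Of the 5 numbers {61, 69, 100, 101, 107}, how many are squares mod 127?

(61/127) = +1 → QR.
(69/127) = +1 → QR.
(100/127) = +1 → QR.
(101/127) = -1 → non-residue.
(107/127) = +1 → QR.
Total quadratic residues among the 5: 4.

4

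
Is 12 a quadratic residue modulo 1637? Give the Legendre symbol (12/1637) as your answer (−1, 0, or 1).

-1

Pull out 2^2: since 1637 ≡ 5 (mod 8), (2/1637) = -1, so (2/1637)^2 = +1.
Reciprocity: 3 ≡ 3 and 1637 ≡ 1 (mod 4), so (3/1637) = +(1637/3).
Reduce top mod 3: now compute (2/3).
Pull out 2: since 3 ≡ 3 (mod 8), (2/3) = -1.
Reached (1/3) = 1. Collecting the sign flips along the way, the symbol is -1.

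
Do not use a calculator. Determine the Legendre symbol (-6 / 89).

First reduce: -6 ≡ 83 (mod 89).
Reciprocity: 83 ≡ 3 and 89 ≡ 1 (mod 4), so (83/89) = +(89/83).
Reduce top mod 83: now compute (6/83).
Pull out 2: since 83 ≡ 3 (mod 8), (2/83) = -1.
Reciprocity: 3 ≡ 3 and 83 ≡ 3 (mod 4), so (3/83) = −(83/3).
Reduce top mod 3: now compute (2/3).
Pull out 2: since 3 ≡ 3 (mod 8), (2/3) = -1.
Reached (1/3) = 1. Collecting the sign flips along the way, the symbol is -1.

-1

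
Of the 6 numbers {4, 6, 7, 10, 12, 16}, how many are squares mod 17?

(4/17) = +1 → QR.
(6/17) = -1 → non-residue.
(7/17) = -1 → non-residue.
(10/17) = -1 → non-residue.
(12/17) = -1 → non-residue.
(16/17) = +1 → QR.
Total quadratic residues among the 6: 2.

2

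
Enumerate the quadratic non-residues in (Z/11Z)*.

2, 6, 7, 8, 10

Square k = 1,…,5 (k and 11−k give the same square):
1²=1, 2²=4, 3²=9, 4²≡5, 5²≡3 (mod 11).
The residues are {1, 3, 4, 5, 9}; the non-residues are the remaining 5 nonzero classes.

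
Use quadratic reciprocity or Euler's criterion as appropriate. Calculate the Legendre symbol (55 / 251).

-1

Reciprocity: 55 ≡ 3 and 251 ≡ 3 (mod 4), so (55/251) = −(251/55).
Reduce top mod 55: now compute (31/55).
Reciprocity: 31 ≡ 3 and 55 ≡ 3 (mod 4), so (31/55) = −(55/31).
Reduce top mod 31: now compute (24/31).
Pull out 2^3: since 31 ≡ 7 (mod 8), (2/31) = +1, so (2/31)^3 = +1.
Reciprocity: 3 ≡ 3 and 31 ≡ 3 (mod 4), so (3/31) = −(31/3).
Reduce top mod 3: now compute (1/3).
Reached (1/3) = 1. Collecting the sign flips along the way, the symbol is -1.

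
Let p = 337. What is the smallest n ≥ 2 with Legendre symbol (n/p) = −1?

5

(2/337) = +1, so 2 is a residue.
(3/337) = +1, so 3 is a residue.
(4/337) = +1, so 4 is a residue.
(5/337) = −1, so 5 is the smallest positive non-residue mod 337.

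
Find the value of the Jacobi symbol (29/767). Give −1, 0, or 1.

1

Reciprocity: 29 ≡ 1 and 767 ≡ 3 (mod 4), so (29/767) = +(767/29).
Reduce top mod 29: now compute (13/29).
Reciprocity: 13 ≡ 1 and 29 ≡ 1 (mod 4), so (13/29) = +(29/13).
Reduce top mod 13: now compute (3/13).
Reciprocity: 3 ≡ 3 and 13 ≡ 1 (mod 4), so (3/13) = +(13/3).
Reduce top mod 3: now compute (1/3).
Reached (1/3) = 1. Collecting the sign flips along the way, the symbol is +1.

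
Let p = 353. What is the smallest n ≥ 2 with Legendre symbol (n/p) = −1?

(2/353) = +1, so 2 is a residue.
(3/353) = −1, so 3 is the smallest positive non-residue mod 353.

3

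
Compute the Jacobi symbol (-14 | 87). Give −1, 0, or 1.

-1

First reduce: -14 ≡ 73 (mod 87).
Reciprocity: 73 ≡ 1 and 87 ≡ 3 (mod 4), so (73/87) = +(87/73).
Reduce top mod 73: now compute (14/73).
Pull out 2: since 73 ≡ 1 (mod 8), (2/73) = +1.
Reciprocity: 7 ≡ 3 and 73 ≡ 1 (mod 4), so (7/73) = +(73/7).
Reduce top mod 7: now compute (3/7).
Reciprocity: 3 ≡ 3 and 7 ≡ 3 (mod 4), so (3/7) = −(7/3).
Reduce top mod 3: now compute (1/3).
Reached (1/3) = 1. Collecting the sign flips along the way, the symbol is -1.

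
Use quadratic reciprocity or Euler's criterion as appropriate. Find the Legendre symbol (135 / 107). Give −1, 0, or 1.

Euler's criterion: (135/107) ≡ 28^53 (mod 107).
28^2 ≡ 35 (mod 107)
28^4 ≡ 48 (mod 107)
28^8 ≡ 57 (mod 107)
28^16 ≡ 39 (mod 107)
28^32 ≡ 23 (mod 107)
28^53 = 28^(32+16+4+1) ≡ 106 (mod 107).
Result is 106 ≡ −1, so (135/107) = −1.

-1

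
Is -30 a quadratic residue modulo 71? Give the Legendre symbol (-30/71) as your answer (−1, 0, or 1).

First reduce: -30 ≡ 41 (mod 71).
Reciprocity: 41 ≡ 1 and 71 ≡ 3 (mod 4), so (41/71) = +(71/41).
Reduce top mod 41: now compute (30/41).
Pull out 2: since 41 ≡ 1 (mod 8), (2/41) = +1.
Reciprocity: 15 ≡ 3 and 41 ≡ 1 (mod 4), so (15/41) = +(41/15).
Reduce top mod 15: now compute (11/15).
Reciprocity: 11 ≡ 3 and 15 ≡ 3 (mod 4), so (11/15) = −(15/11).
Reduce top mod 11: now compute (4/11).
Pull out 2^2: since 11 ≡ 3 (mod 8), (2/11) = -1, so (2/11)^2 = +1.
Reached (1/11) = 1. Collecting the sign flips along the way, the symbol is -1.

-1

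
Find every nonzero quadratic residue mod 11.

1 3 4 5 9

Square k = 1,…,5 (k and 11−k give the same square):
1²=1, 2²=4, 3²=9, 4²≡5, 5²≡3 (mod 11).
So the quadratic residues mod 11 are {1, 3, 4, 5, 9}.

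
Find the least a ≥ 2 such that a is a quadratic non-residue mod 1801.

11

(2/1801) = +1, so 2 is a residue.
(3/1801) = +1, so 3 is a residue.
(4/1801) = +1, so 4 is a residue.
(5/1801) = +1, so 5 is a residue.
(6/1801) = +1, so 6 is a residue.
(7/1801) = +1, so 7 is a residue.
(8/1801) = +1, so 8 is a residue.
(9/1801) = +1, so 9 is a residue.
(10/1801) = +1, so 10 is a residue.
(11/1801) = −1, so 11 is the smallest positive non-residue mod 1801.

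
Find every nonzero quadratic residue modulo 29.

Square k = 1,…,14 (k and 29−k give the same square):
1²=1, 2²=4, 3²=9, 4²=16, 5²=25, 6²≡7, 7²≡20, 8²≡6, 9²≡23, 10²≡13, 11²≡5, 12²≡28, 13²≡24, 14²≡22 (mod 29).
So the quadratic residues mod 29 are {1, 4, 5, 6, 7, 9, 13, 16, 20, 22, 23, 24, 25, 28}.

1 4 5 6 7 9 13 16 20 22 23 24 25 28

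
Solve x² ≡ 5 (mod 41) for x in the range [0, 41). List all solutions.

13, 28

41 ≡ 1 (mod 4), so we find a root by search.
Trying successive values, 13² = 169 ≡ 5 (mod 41). The other root is 41 − 13 = 28.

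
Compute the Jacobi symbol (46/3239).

1

Pull out 2: since 3239 ≡ 7 (mod 8), (2/3239) = +1.
Reciprocity: 23 ≡ 3 and 3239 ≡ 3 (mod 4), so (23/3239) = −(3239/23).
Reduce top mod 23: now compute (19/23).
Reciprocity: 19 ≡ 3 and 23 ≡ 3 (mod 4), so (19/23) = −(23/19).
Reduce top mod 19: now compute (4/19).
Pull out 2^2: since 19 ≡ 3 (mod 8), (2/19) = -1, so (2/19)^2 = +1.
Reached (1/19) = 1. Collecting the sign flips along the way, the symbol is +1.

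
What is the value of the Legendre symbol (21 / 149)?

-1

Reciprocity: 21 ≡ 1 and 149 ≡ 1 (mod 4), so (21/149) = +(149/21).
Reduce top mod 21: now compute (2/21).
Pull out 2: since 21 ≡ 5 (mod 8), (2/21) = -1.
Reached (1/21) = 1. Collecting the sign flips along the way, the symbol is -1.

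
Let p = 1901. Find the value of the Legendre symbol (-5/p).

1

First reduce: -5 ≡ 1896 (mod 1901).
Pull out 2^3: since 1901 ≡ 5 (mod 8), (2/1901) = -1, so (2/1901)^3 = -1.
Reciprocity: 237 ≡ 1 and 1901 ≡ 1 (mod 4), so (237/1901) = +(1901/237).
Reduce top mod 237: now compute (5/237).
Reciprocity: 5 ≡ 1 and 237 ≡ 1 (mod 4), so (5/237) = +(237/5).
Reduce top mod 5: now compute (2/5).
Pull out 2: since 5 ≡ 5 (mod 8), (2/5) = -1.
Reached (1/5) = 1. Collecting the sign flips along the way, the symbol is +1.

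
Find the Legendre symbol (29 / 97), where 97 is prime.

-1

Reciprocity: 29 ≡ 1 and 97 ≡ 1 (mod 4), so (29/97) = +(97/29).
Reduce top mod 29: now compute (10/29).
Pull out 2: since 29 ≡ 5 (mod 8), (2/29) = -1.
Reciprocity: 5 ≡ 1 and 29 ≡ 1 (mod 4), so (5/29) = +(29/5).
Reduce top mod 5: now compute (4/5).
Pull out 2^2: since 5 ≡ 5 (mod 8), (2/5) = -1, so (2/5)^2 = +1.
Reached (1/5) = 1. Collecting the sign flips along the way, the symbol is -1.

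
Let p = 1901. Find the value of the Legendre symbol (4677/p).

First reduce: 4677 ≡ 875 (mod 1901).
Reciprocity: 875 ≡ 3 and 1901 ≡ 1 (mod 4), so (875/1901) = +(1901/875).
Reduce top mod 875: now compute (151/875).
Reciprocity: 151 ≡ 3 and 875 ≡ 3 (mod 4), so (151/875) = −(875/151).
Reduce top mod 151: now compute (120/151).
Pull out 2^3: since 151 ≡ 7 (mod 8), (2/151) = +1, so (2/151)^3 = +1.
Reciprocity: 15 ≡ 3 and 151 ≡ 3 (mod 4), so (15/151) = −(151/15).
Reduce top mod 15: now compute (1/15).
Reached (1/15) = 1. Collecting the sign flips along the way, the symbol is +1.

1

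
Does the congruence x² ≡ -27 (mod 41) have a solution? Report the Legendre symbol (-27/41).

-1

First reduce: -27 ≡ 14 (mod 41).
Pull out 2: since 41 ≡ 1 (mod 8), (2/41) = +1.
Reciprocity: 7 ≡ 3 and 41 ≡ 1 (mod 4), so (7/41) = +(41/7).
Reduce top mod 7: now compute (6/7).
Pull out 2: since 7 ≡ 7 (mod 8), (2/7) = +1.
Reciprocity: 3 ≡ 3 and 7 ≡ 3 (mod 4), so (3/7) = −(7/3).
Reduce top mod 3: now compute (1/3).
Reached (1/3) = 1. Collecting the sign flips along the way, the symbol is -1.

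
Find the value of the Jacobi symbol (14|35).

Pull out 2: since 35 ≡ 3 (mod 8), (2/35) = -1.
Reciprocity: 7 ≡ 3 and 35 ≡ 3 (mod 4), so (7/35) = −(35/7).
Reduce top mod 7: now compute (0/7).
Top reduces to 0: gcd > 1, so the symbol is 0.

0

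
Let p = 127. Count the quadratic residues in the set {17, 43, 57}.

(17/127) = +1 → QR.
(43/127) = -1 → non-residue.
(57/127) = -1 → non-residue.
Total quadratic residues among the 3: 1.

1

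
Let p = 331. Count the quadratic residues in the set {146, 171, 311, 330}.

(146/331) = +1 → QR.
(171/331) = +1 → QR.
(311/331) = -1 → non-residue.
(330/331) = -1 → non-residue.
Total quadratic residues among the 4: 2.

2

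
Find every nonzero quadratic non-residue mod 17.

Square k = 1,…,8 (k and 17−k give the same square):
1²=1, 2²=4, 3²=9, 4²=16, 5²≡8, 6²≡2, 7²≡15, 8²≡13 (mod 17).
The residues are {1, 2, 4, 8, 9, 13, 15, 16}; the non-residues are the remaining 8 nonzero classes.

3, 5, 6, 7, 10, 11, 12, 14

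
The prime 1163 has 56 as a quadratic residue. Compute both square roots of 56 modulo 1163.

320, 843

Since 1163 ≡ 3 (mod 4), a square root of 56 is 56^((1163+1)/4) = 56^291 mod 1163.
Repeated squaring: 56^2≡810, 56^4≡168, 56^8≡312, 56^16≡815, 56^32≡152, 56^64≡1007, 56^128≡1076, 56^256≡591 (mod 1163).
56^291 = 56^(256+32+2+1) ≡ 843 (mod 1163).
Check: 843² = 710649 ≡ 56 (mod 1163). The two roots are 320 and 843.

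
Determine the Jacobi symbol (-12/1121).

-1

First reduce: -12 ≡ 1109 (mod 1121).
Reciprocity: 1109 ≡ 1 and 1121 ≡ 1 (mod 4), so (1109/1121) = +(1121/1109).
Reduce top mod 1109: now compute (12/1109).
Pull out 2^2: since 1109 ≡ 5 (mod 8), (2/1109) = -1, so (2/1109)^2 = +1.
Reciprocity: 3 ≡ 3 and 1109 ≡ 1 (mod 4), so (3/1109) = +(1109/3).
Reduce top mod 3: now compute (2/3).
Pull out 2: since 3 ≡ 3 (mod 8), (2/3) = -1.
Reached (1/3) = 1. Collecting the sign flips along the way, the symbol is -1.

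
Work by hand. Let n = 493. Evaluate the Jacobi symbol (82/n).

-1

Pull out 2: since 493 ≡ 5 (mod 8), (2/493) = -1.
Reciprocity: 41 ≡ 1 and 493 ≡ 1 (mod 4), so (41/493) = +(493/41).
Reduce top mod 41: now compute (1/41).
Reached (1/41) = 1. Collecting the sign flips along the way, the symbol is -1.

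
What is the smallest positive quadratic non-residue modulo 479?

13

(2/479) = +1, so 2 is a residue.
(3/479) = +1, so 3 is a residue.
(4/479) = +1, so 4 is a residue.
(5/479) = +1, so 5 is a residue.
(6/479) = +1, so 6 is a residue.
(7/479) = +1, so 7 is a residue.
(8/479) = +1, so 8 is a residue.
(9/479) = +1, so 9 is a residue.
(10/479) = +1, so 10 is a residue.
(11/479) = +1, so 11 is a residue.
(12/479) = +1, so 12 is a residue.
(13/479) = −1, so 13 is the smallest positive non-residue mod 479.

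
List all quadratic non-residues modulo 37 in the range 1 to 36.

Square k = 1,…,18 (k and 37−k give the same square):
1²=1, 2²=4, 3²=9, 4²=16, 5²=25, 6²=36, 7²≡12, 8²≡27, 9²≡7, 10²≡26, 11²≡10, 12²≡33, 13²≡21, 14²≡11, 15²≡3, 16²≡34, 17²≡30, 18²≡28 (mod 37).
The residues are {1, 3, 4, 7, 9, 10, 11, 12, 16, 21, 25, 26, 27, 28, 30, 33, 34, 36}; the non-residues are the remaining 18 nonzero classes.

2, 5, 6, 8, 13, 14, 15, 17, 18, 19, 20, 22, 23, 24, 29, 31, 32, 35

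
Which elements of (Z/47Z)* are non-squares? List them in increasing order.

Square k = 1,…,23 (k and 47−k give the same square):
1²=1, 2²=4, 3²=9, 4²=16, 5²=25, 6²=36, 7²≡2, 8²≡17, 9²≡34, 10²≡6, 11²≡27, 12²≡3, 13²≡28, 14²≡8, 15²≡37, 16²≡21, 17²≡7, 18²≡42, 19²≡32, 20²≡24, 21²≡18, 22²≡14, 23²≡12 (mod 47).
The residues are {1, 2, 3, 4, 6, 7, 8, 9, 12, 14, 16, 17, 18, 21, 24, 25, 27, 28, 32, 34, 36, 37, 42}; the non-residues are the remaining 23 nonzero classes.

5, 10, 11, 13, 15, 19, 20, 22, 23, 26, 29, 30, 31, 33, 35, 38, 39, 40, 41, 43, 44, 45, 46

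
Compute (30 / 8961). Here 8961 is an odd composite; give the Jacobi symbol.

Pull out 2: since 8961 ≡ 1 (mod 8), (2/8961) = +1.
Reciprocity: 15 ≡ 3 and 8961 ≡ 1 (mod 4), so (15/8961) = +(8961/15).
Reduce top mod 15: now compute (6/15).
Pull out 2: since 15 ≡ 7 (mod 8), (2/15) = +1.
Reciprocity: 3 ≡ 3 and 15 ≡ 3 (mod 4), so (3/15) = −(15/3).
Reduce top mod 3: now compute (0/3).
Top reduces to 0: gcd > 1, so the symbol is 0.

0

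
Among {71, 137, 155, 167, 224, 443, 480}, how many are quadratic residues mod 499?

(71/499) = -1 → non-residue.
(137/499) = +1 → QR.
(155/499) = +1 → QR.
(167/499) = +1 → QR.
(224/499) = +1 → QR.
(443/499) = -1 → non-residue.
(480/499) = +1 → QR.
Total quadratic residues among the 7: 5.

5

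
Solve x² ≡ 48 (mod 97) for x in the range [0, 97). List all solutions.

40, 57

97 ≡ 1 (mod 4), so we find a root by search.
Trying successive values, 40² = 1600 ≡ 48 (mod 97). The other root is 97 − 40 = 57.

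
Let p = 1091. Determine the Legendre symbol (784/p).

1

Euler's criterion: (784/1091) ≡ 784^545 (mod 1091).
784^2 ≡ 423 (mod 1091)
784^4 ≡ 5 (mod 1091)
784^8 ≡ 25 (mod 1091)
784^16 ≡ 625 (mod 1091)
784^32 ≡ 47 (mod 1091)
784^64 ≡ 27 (mod 1091)
784^128 ≡ 729 (mod 1091)
784^256 ≡ 124 (mod 1091)
784^512 ≡ 102 (mod 1091)
784^545 = 784^(512+32+1) ≡ 1 (mod 1091).
Result is 1, so (784/1091) = 1.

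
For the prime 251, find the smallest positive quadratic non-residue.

(2/251) = −1, so 2 is the smallest positive non-residue mod 251.

2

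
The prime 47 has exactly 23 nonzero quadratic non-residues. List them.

Square k = 1,…,23 (k and 47−k give the same square):
1²=1, 2²=4, 3²=9, 4²=16, 5²=25, 6²=36, 7²≡2, 8²≡17, 9²≡34, 10²≡6, 11²≡27, 12²≡3, 13²≡28, 14²≡8, 15²≡37, 16²≡21, 17²≡7, 18²≡42, 19²≡32, 20²≡24, 21²≡18, 22²≡14, 23²≡12 (mod 47).
The residues are {1, 2, 3, 4, 6, 7, 8, 9, 12, 14, 16, 17, 18, 21, 24, 25, 27, 28, 32, 34, 36, 37, 42}; the non-residues are the remaining 23 nonzero classes.

5, 10, 11, 13, 15, 19, 20, 22, 23, 26, 29, 30, 31, 33, 35, 38, 39, 40, 41, 43, 44, 45, 46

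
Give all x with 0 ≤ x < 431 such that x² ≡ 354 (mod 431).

Since 431 ≡ 3 (mod 4), a square root of 354 is 354^((431+1)/4) = 354^108 mod 431.
Repeated squaring: 354^2≡326, 354^4≡250, 354^8≡5, 354^16≡25, 354^32≡194, 354^64≡139 (mod 431).
354^108 = 354^(64+32+8+4) ≡ 283 (mod 431).
Check: 283² = 80089 ≡ 354 (mod 431). The two roots are 148 and 283.

148, 283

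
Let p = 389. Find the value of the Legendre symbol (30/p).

1

Euler's criterion: (30/389) ≡ 30^194 (mod 389).
30^2 ≡ 122 (mod 389)
30^4 ≡ 102 (mod 389)
30^8 ≡ 290 (mod 389)
30^16 ≡ 76 (mod 389)
30^32 ≡ 330 (mod 389)
30^64 ≡ 369 (mod 389)
30^128 ≡ 11 (mod 389)
30^194 = 30^(128+64+2) ≡ 1 (mod 389).
Result is 1, so (30/389) = 1.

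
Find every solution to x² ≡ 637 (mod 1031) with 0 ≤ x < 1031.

Since 1031 ≡ 3 (mod 4), a square root of 637 is 637^((1031+1)/4) = 637^258 mod 1031.
Repeated squaring: 637^2≡586, 637^4≡73, 637^8≡174, 637^16≡377, 637^32≡882, 637^64≡550, 637^128≡417, 637^256≡681 (mod 1031).
637^258 = 637^(256+2) ≡ 69 (mod 1031).
Check: 69² = 4761 ≡ 637 (mod 1031). The two roots are 69 and 962.

69, 962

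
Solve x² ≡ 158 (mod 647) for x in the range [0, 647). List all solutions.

Since 647 ≡ 3 (mod 4), a square root of 158 is 158^((647+1)/4) = 158^162 mod 647.
Repeated squaring: 158^2≡378, 158^4≡544, 158^8≡257, 158^16≡55, 158^32≡437, 158^64≡104, 158^128≡464 (mod 647).
158^162 = 158^(128+32+2) ≡ 96 (mod 647).
Check: 96² = 9216 ≡ 158 (mod 647). The two roots are 96 and 551.

96, 551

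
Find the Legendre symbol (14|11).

First reduce: 14 ≡ 3 (mod 11).
Reciprocity: 3 ≡ 3 and 11 ≡ 3 (mod 4), so (3/11) = −(11/3).
Reduce top mod 3: now compute (2/3).
Pull out 2: since 3 ≡ 3 (mod 8), (2/3) = -1.
Reached (1/3) = 1. Collecting the sign flips along the way, the symbol is +1.

1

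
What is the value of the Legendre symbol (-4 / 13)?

1

First reduce: -4 ≡ 9 (mod 13).
Reciprocity: 9 ≡ 1 and 13 ≡ 1 (mod 4), so (9/13) = +(13/9).
Reduce top mod 9: now compute (4/9).
Pull out 2^2: since 9 ≡ 1 (mod 8), (2/9) = +1, so (2/9)^2 = +1.
Reached (1/9) = 1. Collecting the sign flips along the way, the symbol is +1.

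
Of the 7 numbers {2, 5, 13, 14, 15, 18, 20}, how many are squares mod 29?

3

(2/29) = -1 → non-residue.
(5/29) = +1 → QR.
(13/29) = +1 → QR.
(14/29) = -1 → non-residue.
(15/29) = -1 → non-residue.
(18/29) = -1 → non-residue.
(20/29) = +1 → QR.
Total quadratic residues among the 7: 3.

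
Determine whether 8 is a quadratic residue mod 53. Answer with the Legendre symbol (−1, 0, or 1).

Euler's criterion: (8/53) ≡ 8^26 (mod 53).
8^2 ≡ 11 (mod 53)
8^4 ≡ 15 (mod 53)
8^8 ≡ 13 (mod 53)
8^16 ≡ 10 (mod 53)
8^26 = 8^(16+8+2) ≡ 52 (mod 53).
Result is 52 ≡ −1, so (8/53) = −1.

-1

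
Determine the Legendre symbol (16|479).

1

Pull out 2^4: since 479 ≡ 7 (mod 8), (2/479) = +1, so (2/479)^4 = +1.
Reached (1/479) = 1. Collecting the sign flips along the way, the symbol is +1.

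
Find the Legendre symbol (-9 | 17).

1

Euler's criterion: (-9/17) ≡ 8^8 (mod 17).
8^2 ≡ 13 (mod 17)
8^4 ≡ 16 (mod 17)
8^8 ≡ 1 (mod 17)
8^8 = 8^(8) ≡ 1 (mod 17).
Result is 1, so (-9/17) = 1.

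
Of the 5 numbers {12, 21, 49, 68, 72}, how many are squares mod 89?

(12/89) = -1 → non-residue.
(21/89) = +1 → QR.
(49/89) = +1 → QR.
(68/89) = +1 → QR.
(72/89) = +1 → QR.
Total quadratic residues among the 5: 4.

4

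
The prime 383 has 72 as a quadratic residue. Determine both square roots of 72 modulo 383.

Since 383 ≡ 3 (mod 4), a square root of 72 is 72^((383+1)/4) = 72^96 mod 383.
Repeated squaring: 72^2≡205, 72^4≡278, 72^8≡301, 72^16≡213, 72^32≡175, 72^64≡368 (mod 383).
72^96 = 72^(64+32) ≡ 56 (mod 383).
Check: 56² = 3136 ≡ 72 (mod 383). The two roots are 56 and 327.

56, 327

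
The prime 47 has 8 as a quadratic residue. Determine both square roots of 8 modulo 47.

14, 33

Since 47 ≡ 3 (mod 4), a square root of 8 is 8^((47+1)/4) = 8^12 mod 47.
Repeated squaring: 8^2≡17, 8^4≡7, 8^8≡2 (mod 47).
8^12 = 8^(8+4) ≡ 14 (mod 47).
Check: 14² = 196 ≡ 8 (mod 47). The two roots are 14 and 33.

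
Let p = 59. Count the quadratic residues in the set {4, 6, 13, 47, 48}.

(4/59) = +1 → QR.
(6/59) = -1 → non-residue.
(13/59) = -1 → non-residue.
(47/59) = -1 → non-residue.
(48/59) = +1 → QR.
Total quadratic residues among the 5: 2.

2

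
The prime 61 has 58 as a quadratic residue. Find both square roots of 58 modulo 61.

27, 34

61 ≡ 1 (mod 4), so we find a root by search.
Trying successive values, 27² = 729 ≡ 58 (mod 61). The other root is 61 − 27 = 34.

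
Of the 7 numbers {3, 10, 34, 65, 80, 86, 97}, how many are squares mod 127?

1

(3/127) = -1 → non-residue.
(10/127) = -1 → non-residue.
(34/127) = +1 → QR.
(65/127) = -1 → non-residue.
(80/127) = -1 → non-residue.
(86/127) = -1 → non-residue.
(97/127) = -1 → non-residue.
Total quadratic residues among the 7: 1.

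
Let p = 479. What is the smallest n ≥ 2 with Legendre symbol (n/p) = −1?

(2/479) = +1, so 2 is a residue.
(3/479) = +1, so 3 is a residue.
(4/479) = +1, so 4 is a residue.
(5/479) = +1, so 5 is a residue.
(6/479) = +1, so 6 is a residue.
(7/479) = +1, so 7 is a residue.
(8/479) = +1, so 8 is a residue.
(9/479) = +1, so 9 is a residue.
(10/479) = +1, so 10 is a residue.
(11/479) = +1, so 11 is a residue.
(12/479) = +1, so 12 is a residue.
(13/479) = −1, so 13 is the smallest positive non-residue mod 479.

13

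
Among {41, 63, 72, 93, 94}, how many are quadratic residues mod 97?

3

(41/97) = -1 → non-residue.
(63/97) = -1 → non-residue.
(72/97) = +1 → QR.
(93/97) = +1 → QR.
(94/97) = +1 → QR.
Total quadratic residues among the 5: 3.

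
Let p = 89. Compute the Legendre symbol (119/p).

-1

First reduce: 119 ≡ 30 (mod 89).
Pull out 2: since 89 ≡ 1 (mod 8), (2/89) = +1.
Reciprocity: 15 ≡ 3 and 89 ≡ 1 (mod 4), so (15/89) = +(89/15).
Reduce top mod 15: now compute (14/15).
Pull out 2: since 15 ≡ 7 (mod 8), (2/15) = +1.
Reciprocity: 7 ≡ 3 and 15 ≡ 3 (mod 4), so (7/15) = −(15/7).
Reduce top mod 7: now compute (1/7).
Reached (1/7) = 1. Collecting the sign flips along the way, the symbol is -1.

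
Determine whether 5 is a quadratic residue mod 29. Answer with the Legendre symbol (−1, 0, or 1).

Reciprocity: 5 ≡ 1 and 29 ≡ 1 (mod 4), so (5/29) = +(29/5).
Reduce top mod 5: now compute (4/5).
Pull out 2^2: since 5 ≡ 5 (mod 8), (2/5) = -1, so (2/5)^2 = +1.
Reached (1/5) = 1. Collecting the sign flips along the way, the symbol is +1.

1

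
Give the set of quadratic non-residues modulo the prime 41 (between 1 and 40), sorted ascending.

Square k = 1,…,20 (k and 41−k give the same square):
1²=1, 2²=4, 3²=9, 4²=16, 5²=25, 6²=36, 7²≡8, 8²≡23, 9²≡40, 10²≡18, 11²≡39, 12²≡21, 13²≡5, 14²≡32, 15²≡20, 16²≡10, 17²≡2, 18²≡37, 19²≡33, 20²≡31 (mod 41).
The residues are {1, 2, 4, 5, 8, 9, 10, 16, 18, 20, 21, 23, 25, 31, 32, 33, 36, 37, 39, 40}; the non-residues are the remaining 20 nonzero classes.

3 6 7 11 12 13 14 15 17 19 22 24 26 27 28 29 30 34 35 38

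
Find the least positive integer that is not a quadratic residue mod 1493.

(2/1493) = −1, so 2 is the smallest positive non-residue mod 1493.

2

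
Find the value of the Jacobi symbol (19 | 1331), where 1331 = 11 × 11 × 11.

-1

Reciprocity: 19 ≡ 3 and 1331 ≡ 3 (mod 4), so (19/1331) = −(1331/19).
Reduce top mod 19: now compute (1/19).
Reached (1/19) = 1. Collecting the sign flips along the way, the symbol is -1.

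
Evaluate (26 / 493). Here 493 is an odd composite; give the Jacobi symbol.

-1

Pull out 2: since 493 ≡ 5 (mod 8), (2/493) = -1.
Reciprocity: 13 ≡ 1 and 493 ≡ 1 (mod 4), so (13/493) = +(493/13).
Reduce top mod 13: now compute (12/13).
Pull out 2^2: since 13 ≡ 5 (mod 8), (2/13) = -1, so (2/13)^2 = +1.
Reciprocity: 3 ≡ 3 and 13 ≡ 1 (mod 4), so (3/13) = +(13/3).
Reduce top mod 3: now compute (1/3).
Reached (1/3) = 1. Collecting the sign flips along the way, the symbol is -1.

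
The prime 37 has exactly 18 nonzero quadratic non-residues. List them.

2 5 6 8 13 14 15 17 18 19 20 22 23 24 29 31 32 35

Square k = 1,…,18 (k and 37−k give the same square):
1²=1, 2²=4, 3²=9, 4²=16, 5²=25, 6²=36, 7²≡12, 8²≡27, 9²≡7, 10²≡26, 11²≡10, 12²≡33, 13²≡21, 14²≡11, 15²≡3, 16²≡34, 17²≡30, 18²≡28 (mod 37).
The residues are {1, 3, 4, 7, 9, 10, 11, 12, 16, 21, 25, 26, 27, 28, 30, 33, 34, 36}; the non-residues are the remaining 18 nonzero classes.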